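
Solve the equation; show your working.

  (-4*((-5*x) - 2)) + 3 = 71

Step 1. [(-4*((-5*x) - 2)) + 3 = 71] the outer +3 inverts by subtracting 3. So sub: -4*((-5*x) - 2) = 68.
Step 2. [-4*((-5*x) - 2) = 68] -4 out front; divide by -4 ⇒ div: (-5*x) - 2 = -17.
Step 3. [(-5*x) - 2 = -17] peel the -2: add 2 from each side. So sub: -5*x = -15.
Step 4. [-5*x = -15] LHS = -5·(…); ÷-5 both sides, so div: x = 3.

Answer: x ∈ {3}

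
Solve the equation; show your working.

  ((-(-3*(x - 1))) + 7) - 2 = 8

Step 1. [((-(-3*(x - 1))) + 7) - 2 = 8] -2 is outermost — add 2 both sides. So sub: (-(-3*(x - 1))) + 7 = 10.
Step 2. [(-(-3*(x - 1))) + 7 = 10] +7 is outermost — subtract 7 both sides ⇒ sub: -(-3*(x - 1)) = 3.
Step 3. [-(-3*(x - 1)) = 3] leading − — multiply by −1 ⇒ neg: -3*(x - 1) = -3.
Step 4. [-3*(x - 1) = -3] -3 out front; divide by -3. So div: x - 1 = 1.
Step 5. [x - 1 = 1] 1 comes off first (add 1). So sub: x = 2.

Answer: x ∈ {2}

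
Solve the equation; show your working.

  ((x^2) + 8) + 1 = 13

Step 1. [((x^2) + 8) + 1 = 13] peel the +1: subtract 1 from each side. So sub: (x^2) + 8 = 12.
Step 2. [(x^2) + 8 = 12] peel the +8: subtract 8 from each side ⇒ sub: x^2 = 4.
Step 3. [x^2 = 4] √ both sides: 4 ≥ 0 gives two branches. So sqrt: x = 2 or -2.

Answer: x ∈ {-2, 2}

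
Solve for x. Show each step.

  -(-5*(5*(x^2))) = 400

Step 1. [-(-5*(5*(x^2))) = 400] flip signs both sides ⇒ neg: -5*(5*(x^2)) = -400.
Step 2. [-5*(5*(x^2)) = -400] leading coefficient -5: divide by -5, so div: 5*(x^2) = 80.
Step 3. [5*(x^2) = 80] leading coefficient 5: divide by 5 ⇒ div: x^2 = 16.
Step 4. [x^2 = 16] √ both sides: 16 ≥ 0 gives two branches, so sqrt: x = 4 or -4.

Answer: x ∈ {-4, 4}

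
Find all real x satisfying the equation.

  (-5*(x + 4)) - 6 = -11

Step 1. [(-5*(x + 4)) - 6 = -11] peel the -6: add 6 from each side, so sub: -5*(x + 4) = -5.
Step 2. [-5*(x + 4) = -5] LHS = -5·(…); ÷-5 both sides. So div: x + 4 = 1.
Step 3. [x + 4 = 1] subtract 4: x sits inside (… + 4), so sub: x = -3.

Answer: x ∈ {-3}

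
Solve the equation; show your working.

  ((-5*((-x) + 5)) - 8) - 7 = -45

Step 1. [((-5*((-x) + 5)) - 8) - 7 = -45] 7 comes off first (add 7), so sub: (-5*((-x) + 5)) - 8 = -38.
Step 2. [(-5*((-x) + 5)) - 8 = -38] 8 comes off first (add 8) ⇒ sub: -5*((-x) + 5) = -30.
Step 3. [-5*((-x) + 5) = -30] divide by the outer -5 ⇒ div: (-x) + 5 = 6.
Step 4. [(-x) + 5 = 6] +5 is outermost — subtract 5 both sides ⇒ sub: -x = 1.
Step 5. [-x = 1] flip signs both sides ⇒ neg: x = -1.

Answer: x ∈ {-1}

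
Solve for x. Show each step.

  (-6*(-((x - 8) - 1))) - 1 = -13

Step 1. [(-6*(-((x - 8) - 1))) - 1 = -13] 1 comes off first (add 1), so sub: -6*(-((x - 8) - 1)) = -12.
Step 2. [-6*(-((x - 8) - 1)) = -12] -6 out front; divide by -6 ⇒ div: -((x - 8) - 1) = 2.
Step 3. [-((x - 8) - 1) = 2] LHS negated; negate both sides, so neg: (x - 8) - 1 = -2.
Step 4. [(x - 8) - 1 = -2] add 1: x sits inside (… - 1), so sub: x - 8 = -1.
Step 5. [x - 8 = -1] peel the -8: add 8 from each side. So sub: x = 7.

Answer: x ∈ {7}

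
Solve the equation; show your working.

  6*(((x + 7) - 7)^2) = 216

Step 1. [6*(((x + 7) - 7)^2) = 216] LHS = 6·(…); ÷6 both sides. So div: ((x + 7) - 7)^2 = 36.
Step 2. [((x + 7) - 7)^2 = 36] 36 ≥ 0, LHS is (·)² — take ±√, so sqrt: (x + 7) - 7 = 6 or -6.
Step 3. [(x + 7) - 7 = 6 or -6] add 7: x sits inside (… - 7), so sub: x + 7 = 13 or 1.
Step 4. [x + 7 = 13 or 1] the outer +7 inverts by subtracting 7 ⇒ sub: x = 6 or -6.

Answer: x ∈ {-6, 6}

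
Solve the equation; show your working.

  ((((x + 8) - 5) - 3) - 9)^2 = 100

Step 1. [((((x + 8) - 5) - 3) - 9)^2 = 100] LHS squared, RHS 100 ≥ 0: apply √ (±), so sqrt: (((x + 8) - 5) - 3) - 9 = 10 or -10.
Step 2. [(((x + 8) - 5) - 3) - 9 = 10 or -10] -9 is outermost — add 9 both sides ⇒ sub: ((x + 8) - 5) - 3 = 19 or -1.
Step 3. [((x + 8) - 5) - 3 = 19 or -1] add 3: x sits inside (… - 3) ⇒ sub: (x + 8) - 5 = 22 or 2.
Step 4. [(x + 8) - 5 = 22 or 2] add 5: x sits inside (… - 5). So sub: x + 8 = 27 or 7.
Step 5. [x + 8 = 27 or 7] +8 is outermost — subtract 8 both sides. So sub: x = 19 or -1.

Answer: x ∈ {-1, 19}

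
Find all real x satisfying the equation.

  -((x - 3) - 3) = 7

Step 1. [-((x - 3) - 3) = 7] flip signs both sides. So neg: (x - 3) - 3 = -7.
Step 2. [(x - 3) - 3 = -7] the outer -3 inverts by adding 3. So sub: x - 3 = -4.
Step 3. [x - 3 = -4] peel the -3: add 3 from each side, so sub: x = -1.

Answer: x ∈ {-1}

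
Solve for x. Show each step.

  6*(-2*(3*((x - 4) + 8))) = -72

Step 1. [6*(-2*(3*((x - 4) + 8))) = -72] divide by the outer 6, so div: -2*(3*((x - 4) + 8)) = -12.
Step 2. [-2*(3*((x - 4) + 8)) = -12] leading coefficient -2: divide by -2 ⇒ div: 3*((x - 4) + 8) = 6.
Step 3. [3*((x - 4) + 8) = 6] leading coefficient 3: divide by 3. So div: (x - 4) + 8 = 2.
Step 4. [(x - 4) + 8 = 2] the outer +8 inverts by subtracting 8. So sub: x - 4 = -6.
Step 5. [x - 4 = -6] -4 is outermost — add 4 both sides ⇒ sub: x = -2.

Answer: x ∈ {-2}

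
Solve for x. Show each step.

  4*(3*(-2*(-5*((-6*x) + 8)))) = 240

Step 1. [4*(3*(-2*(-5*((-6*x) + 8)))) = 240] 4·(inner) — divide through by 4. So div: 3*(-2*(-5*((-6*x) + 8))) = 60.
Step 2. [3*(-2*(-5*((-6*x) + 8))) = 60] 3 out front; divide by 3 ⇒ div: -2*(-5*((-6*x) + 8)) = 20.
Step 3. [-2*(-5*((-6*x) + 8)) = 20] -2 out front; divide by -2. So div: -5*((-6*x) + 8) = -10.
Step 4. [-5*((-6*x) + 8) = -10] LHS = -5·(…); ÷-5 both sides. So div: (-6*x) + 8 = 2.
Step 5. [(-6*x) + 8 = 2] the outer +8 inverts by subtracting 8. So sub: -6*x = -6.
Step 6. [-6*x = -6] leading coefficient -6: divide by -6. So div: x = 1.

Answer: x ∈ {1}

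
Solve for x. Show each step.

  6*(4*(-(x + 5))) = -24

Step 1. [6*(4*(-(x + 5))) = -24] 6 out front; divide by 6 ⇒ div: 4*(-(x + 5)) = -4.
Step 2. [4*(-(x + 5)) = -4] leading coefficient 4: divide by 4 ⇒ div: -(x + 5) = -1.
Step 3. [-(x + 5) = -1] LHS negated; negate both sides. So neg: x + 5 = 1.
Step 4. [x + 5 = 1] peel the +5: subtract 5 from each side ⇒ sub: x = -4.

Answer: x ∈ {-4}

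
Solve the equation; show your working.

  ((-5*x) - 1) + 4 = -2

Step 1. [((-5*x) - 1) + 4 = -2] 4 comes off first (subtract 4). So sub: (-5*x) - 1 = -6.
Step 2. [(-5*x) - 1 = -6] peel the -1: add 1 from each side, so sub: -5*x = -5.
Step 3. [-5*x = -5] -5·(inner) — divide through by -5 ⇒ div: x = 1.

Answer: x ∈ {1}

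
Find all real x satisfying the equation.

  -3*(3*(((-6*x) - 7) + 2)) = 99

Step 1. [-3*(3*(((-6*x) - 7) + 2)) = 99] leading coefficient -3: divide by -3. So div: 3*(((-6*x) - 7) + 2) = -33.
Step 2. [3*(((-6*x) - 7) + 2) = -33] 3 out front; divide by 3 ⇒ div: ((-6*x) - 7) + 2 = -11.
Step 3. [((-6*x) - 7) + 2 = -11] the outer +2 inverts by subtracting 2 ⇒ sub: (-6*x) - 7 = -13.
Step 4. [(-6*x) - 7 = -13] add 7: x sits inside (… - 7) ⇒ sub: -6*x = -6.
Step 5. [-6*x = -6] leading coefficient -6: divide by -6, so div: x = 1.

Answer: x ∈ {1}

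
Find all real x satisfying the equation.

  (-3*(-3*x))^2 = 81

Step 1. [(-3*(-3*x))^2 = 81] LHS squared, RHS 81 ≥ 0: apply √ (±). So sqrt: -3*(-3*x) = 9 or -9.
Step 2. [-3*(-3*x) = 9 or -9] divide by the outer -3 ⇒ div: -3*x = -3 or 3.
Step 3. [-3*x = -3 or 3] -3 out front; divide by -3. So div: x = 1 or -1.

Answer: x ∈ {-1, 1}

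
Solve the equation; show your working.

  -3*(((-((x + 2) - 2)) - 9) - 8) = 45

Step 1. [-3*(((-((x + 2) - 2)) - 9) - 8) = 45] -3·(inner) — divide through by -3. So div: ((-((x + 2) - 2)) - 9) - 8 = -15.
Step 2. [((-((x + 2) - 2)) - 9) - 8 = -15] 8 comes off first (add 8), so sub: (-((x + 2) - 2)) - 9 = -7.
Step 3. [(-((x + 2) - 2)) - 9 = -7] add 9: x sits inside (… - 9), so sub: -((x + 2) - 2) = 2.
Step 4. [-((x + 2) - 2) = 2] leading − — multiply by −1. So neg: (x + 2) - 2 = -2.
Step 5. [(x + 2) - 2 = -2] the outer -2 inverts by adding 2, so sub: x + 2 = 0.
Step 6. [x + 2 = 0] 2 comes off first (subtract 2) ⇒ sub: x = -2.

Answer: x ∈ {-2}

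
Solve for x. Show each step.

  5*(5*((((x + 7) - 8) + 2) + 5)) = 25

Step 1. [5*(5*((((x + 7) - 8) + 2) + 5)) = 25] leading coefficient 5: divide by 5 ⇒ div: 5*((((x + 7) - 8) + 2) + 5) = 5.
Step 2. [5*((((x + 7) - 8) + 2) + 5) = 5] 5·(inner) — divide through by 5, so div: (((x + 7) - 8) + 2) + 5 = 1.
Step 3. [(((x + 7) - 8) + 2) + 5 = 1] the outer +5 inverts by subtracting 5 ⇒ sub: ((x + 7) - 8) + 2 = -4.
Step 4. [((x + 7) - 8) + 2 = -4] the outer +2 inverts by subtracting 2, so sub: (x + 7) - 8 = -6.
Step 5. [(x + 7) - 8 = -6] -8 is outermost — add 8 both sides, so sub: x + 7 = 2.
Step 6. [x + 7 = 2] 7 comes off first (subtract 7) ⇒ sub: x = -5.

Answer: x ∈ {-5}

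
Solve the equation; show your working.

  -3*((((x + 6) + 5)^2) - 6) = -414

Step 1. [-3*((((x + 6) + 5)^2) - 6) = -414] -3·(inner) — divide through by -3 ⇒ div: (((x + 6) + 5)^2) - 6 = 138.
Step 2. [(((x + 6) + 5)^2) - 6 = 138] -6 is outermost — add 6 both sides ⇒ sub: ((x + 6) + 5)^2 = 144.
Step 3. [((x + 6) + 5)^2 = 144] √ both sides: 144 ≥ 0 gives two branches, so sqrt: (x + 6) + 5 = 12 or -12.
Step 4. [(x + 6) + 5 = 12 or -12] the outer +5 inverts by subtracting 5 ⇒ sub: x + 6 = 7 or -17.
Step 5. [x + 6 = 7 or -17] peel the +6: subtract 6 from each side ⇒ sub: x = 1 or -23.

Answer: x ∈ {-23, 1}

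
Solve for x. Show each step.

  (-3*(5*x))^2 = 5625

Step 1. [(-3*(5*x))^2 = 5625] LHS squared, RHS 5625 ≥ 0: apply √ (±). So sqrt: -3*(5*x) = 75 or -75.
Step 2. [-3*(5*x) = 75 or -75] leading coefficient -3: divide by -3. So div: 5*x = -25 or 25.
Step 3. [5*x = -25 or 25] LHS = 5·(…); ÷5 both sides, so div: x = -5 or 5.

Answer: x ∈ {-5, 5}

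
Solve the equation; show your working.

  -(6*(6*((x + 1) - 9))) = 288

Step 1. [-(6*(6*((x + 1) - 9))) = 288] leading − — multiply by −1, so neg: 6*(6*((x + 1) - 9)) = -288.
Step 2. [6*(6*((x + 1) - 9)) = -288] leading coefficient 6: divide by 6 ⇒ div: 6*((x + 1) - 9) = -48.
Step 3. [6*((x + 1) - 9) = -48] 6 out front; divide by 6 ⇒ div: (x + 1) - 9 = -8.
Step 4. [(x + 1) - 9 = -8] peel the -9: add 9 from each side ⇒ sub: x + 1 = 1.
Step 5. [x + 1 = 1] 1 comes off first (subtract 1). So sub: x = 0.

Answer: x ∈ {0}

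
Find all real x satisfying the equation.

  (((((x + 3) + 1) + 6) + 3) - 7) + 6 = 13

Step 1. [(((((x + 3) + 1) + 6) + 3) - 7) + 6 = 13] the outer +6 inverts by subtracting 6. So sub: ((((x + 3) + 1) + 6) + 3) - 7 = 7.
Step 2. [((((x + 3) + 1) + 6) + 3) - 7 = 7] add 7: x sits inside (… - 7) ⇒ sub: (((x + 3) + 1) + 6) + 3 = 14.
Step 3. [(((x + 3) + 1) + 6) + 3 = 14] 3 comes off first (subtract 3). So sub: ((x + 3) + 1) + 6 = 11.
Step 4. [((x + 3) + 1) + 6 = 11] +6 is outermost — subtract 6 both sides ⇒ sub: (x + 3) + 1 = 5.
Step 5. [(x + 3) + 1 = 5] peel the +1: subtract 1 from each side ⇒ sub: x + 3 = 4.
Step 6. [x + 3 = 4] 3 comes off first (subtract 3) ⇒ sub: x = 1.

Answer: x ∈ {1}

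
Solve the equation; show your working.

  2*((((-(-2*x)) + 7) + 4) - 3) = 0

Step 1. [2*((((-(-2*x)) + 7) + 4) - 3) = 0] 2·(inner) — divide through by 2 ⇒ div: (((-(-2*x)) + 7) + 4) - 3 = 0.
Step 2. [(((-(-2*x)) + 7) + 4) - 3 = 0] 3 comes off first (add 3) ⇒ sub: ((-(-2*x)) + 7) + 4 = 3.
Step 3. [((-(-2*x)) + 7) + 4 = 3] 4 comes off first (subtract 4), so sub: (-(-2*x)) + 7 = -1.
Step 4. [(-(-2*x)) + 7 = -1] +7 is outermost — subtract 7 both sides. So sub: -(-2*x) = -8.
Step 5. [-(-2*x) = -8] flip signs both sides, so neg: -2*x = 8.
Step 6. [-2*x = 8] -2 out front; divide by -2 ⇒ div: x = -4.

Answer: x ∈ {-4}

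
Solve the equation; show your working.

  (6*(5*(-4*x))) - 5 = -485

Step 1. [(6*(5*(-4*x))) - 5 = -485] the outer -5 inverts by adding 5. So sub: 6*(5*(-4*x)) = -480.
Step 2. [6*(5*(-4*x)) = -480] divide by the outer 6. So div: 5*(-4*x) = -80.
Step 3. [5*(-4*x) = -80] divide by the outer 5, so div: -4*x = -16.
Step 4. [-4*x = -16] -4·(inner) — divide through by -4 ⇒ div: x = 4.

Answer: x ∈ {4}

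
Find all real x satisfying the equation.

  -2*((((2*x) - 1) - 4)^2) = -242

Step 1. [-2*((((2*x) - 1) - 4)^2) = -242] -2·(inner) — divide through by -2, so div: (((2*x) - 1) - 4)^2 = 121.
Step 2. [(((2*x) - 1) - 4)^2 = 121] LHS squared, RHS 121 ≥ 0: apply √ (±), so sqrt: ((2*x) - 1) - 4 = 11 or -11.
Step 3. [((2*x) - 1) - 4 = 11 or -11] add 4: x sits inside (… - 4) ⇒ sub: (2*x) - 1 = 15 or -7.
Step 4. [(2*x) - 1 = 15 or -7] -1 is outermost — add 1 both sides, so sub: 2*x = 16 or -6.
Step 5. [2*x = 16 or -6] 2 out front; divide by 2 ⇒ div: x = 8 or -3.

Answer: x ∈ {-3, 8}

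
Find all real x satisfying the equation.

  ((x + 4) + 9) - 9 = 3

Step 1. [((x + 4) + 9) - 9 = 3] add 9: x sits inside (… - 9) ⇒ sub: (x + 4) + 9 = 12.
Step 2. [(x + 4) + 9 = 12] the outer +9 inverts by subtracting 9, so sub: x + 4 = 3.
Step 3. [x + 4 = 3] 4 comes off first (subtract 4). So sub: x = -1.

Answer: x ∈ {-1}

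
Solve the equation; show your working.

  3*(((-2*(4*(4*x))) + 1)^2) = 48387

Step 1. [3*(((-2*(4*(4*x))) + 1)^2) = 48387] 3·(inner) — divide through by 3, so div: ((-2*(4*(4*x))) + 1)^2 = 16129.
Step 2. [((-2*(4*(4*x))) + 1)^2 = 16129] LHS squared, RHS 16129 ≥ 0: apply √ (±) ⇒ sqrt: (-2*(4*(4*x))) + 1 = 127 or -127.
Step 3. [(-2*(4*(4*x))) + 1 = 127 or -127] the outer +1 inverts by subtracting 1, so sub: -2*(4*(4*x)) = 126 or -128.
Step 4. [-2*(4*(4*x)) = 126 or -128] -2·(inner) — divide through by -2, so div: 4*(4*x) = -63 or 64.
Step 5. [4*(4*x) = -63 or 64] divide by the outer 4 ⇒ div: 4*x = -63/4 or 16.
Step 6. [4*x = -63/4 or 16] 4 out front; divide by 4 ⇒ div: x = -63/16 or 4.

Answer: x ∈ {-63/16, 4}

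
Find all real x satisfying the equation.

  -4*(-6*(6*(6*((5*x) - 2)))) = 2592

Step 1. [-4*(-6*(6*(6*((5*x) - 2)))) = 2592] -4 out front; divide by -4, so div: -6*(6*(6*((5*x) - 2))) = -648.
Step 2. [-6*(6*(6*((5*x) - 2))) = -648] LHS = -6·(…); ÷-6 both sides ⇒ div: 6*(6*((5*x) - 2)) = 108.
Step 3. [6*(6*((5*x) - 2)) = 108] LHS = 6·(…); ÷6 both sides, so div: 6*((5*x) - 2) = 18.
Step 4. [6*((5*x) - 2) = 18] leading coefficient 6: divide by 6, so div: (5*x) - 2 = 3.
Step 5. [(5*x) - 2 = 3] the outer -2 inverts by adding 2. So sub: 5*x = 5.
Step 6. [5*x = 5] divide by the outer 5. So div: x = 1.

Answer: x ∈ {1}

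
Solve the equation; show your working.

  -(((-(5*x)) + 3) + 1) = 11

Step 1. [-(((-(5*x)) + 3) + 1) = 11] flip signs both sides, so neg: ((-(5*x)) + 3) + 1 = -11.
Step 2. [((-(5*x)) + 3) + 1 = -11] +1 is outermost — subtract 1 both sides, so sub: (-(5*x)) + 3 = -12.
Step 3. [(-(5*x)) + 3 = -12] 3 comes off first (subtract 3). So sub: -(5*x) = -15.
Step 4. [-(5*x) = -15] flip signs both sides. So neg: 5*x = 15.
Step 5. [5*x = 15] 5 out front; divide by 5. So div: x = 3.

Answer: x ∈ {3}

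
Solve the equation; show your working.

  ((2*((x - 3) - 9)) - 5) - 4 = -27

Step 1. [((2*((x - 3) - 9)) - 5) - 4 = -27] peel the -4: add 4 from each side ⇒ sub: (2*((x - 3) - 9)) - 5 = -23.
Step 2. [(2*((x - 3) - 9)) - 5 = -23] the outer -5 inverts by adding 5, so sub: 2*((x - 3) - 9) = -18.
Step 3. [2*((x - 3) - 9) = -18] divide by the outer 2 ⇒ div: (x - 3) - 9 = -9.
Step 4. [(x - 3) - 9 = -9] -9 is outermost — add 9 both sides ⇒ sub: x - 3 = 0.
Step 5. [x - 3 = 0] -3 is outermost — add 3 both sides ⇒ sub: x = 3.

Answer: x ∈ {3}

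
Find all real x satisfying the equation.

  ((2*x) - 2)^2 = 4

Step 1. [((2*x) - 2)^2 = 4] √ both sides: 4 ≥ 0 gives two branches, so sqrt: (2*x) - 2 = 2 or -2.
Step 2. [(2*x) - 2 = 2 or -2] peel the -2: add 2 from each side, so sub: 2*x = 4 or 0.
Step 3. [2*x = 4 or 0] 2 out front; divide by 2. So div: x = 2 or 0.

Answer: x ∈ {0, 2}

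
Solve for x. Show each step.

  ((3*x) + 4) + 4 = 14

Step 1. [((3*x) + 4) + 4 = 14] +4 is outermost — subtract 4 both sides, so sub: (3*x) + 4 = 10.
Step 2. [(3*x) + 4 = 10] +4 is outermost — subtract 4 both sides ⇒ sub: 3*x = 6.
Step 3. [3*x = 6] 3 out front; divide by 3. So div: x = 2.

Answer: x ∈ {2}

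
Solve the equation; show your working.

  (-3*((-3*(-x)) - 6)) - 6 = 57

Step 1. [(-3*((-3*(-x)) - 6)) - 6 = 57] peel the -6: add 6 from each side. So sub: -3*((-3*(-x)) - 6) = 63.
Step 2. [-3*((-3*(-x)) - 6) = 63] LHS = -3·(…); ÷-3 both sides. So div: (-3*(-x)) - 6 = -21.
Step 3. [(-3*(-x)) - 6 = -21] add 6: x sits inside (… - 6). So sub: -3*(-x) = -15.
Step 4. [-3*(-x) = -15] LHS = -3·(…); ÷-3 both sides ⇒ div: -x = 5.
Step 5. [-x = 5] LHS negated; negate both sides ⇒ neg: x = -5.

Answer: x ∈ {-5}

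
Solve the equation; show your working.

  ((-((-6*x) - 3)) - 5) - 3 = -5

Step 1. [((-((-6*x) - 3)) - 5) - 3 = -5] the outer -3 inverts by adding 3 ⇒ sub: (-((-6*x) - 3)) - 5 = -2.
Step 2. [(-((-6*x) - 3)) - 5 = -2] the outer -5 inverts by adding 5 ⇒ sub: -((-6*x) - 3) = 3.
Step 3. [-((-6*x) - 3) = 3] leading − — multiply by −1. So neg: (-6*x) - 3 = -3.
Step 4. [(-6*x) - 3 = -3] -3 is outermost — add 3 both sides, so sub: -6*x = 0.
Step 5. [-6*x = 0] divide by the outer -6. So div: x = 0.

Answer: x ∈ {0}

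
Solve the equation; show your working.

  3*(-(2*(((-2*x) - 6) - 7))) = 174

Step 1. [3*(-(2*(((-2*x) - 6) - 7))) = 174] divide by the outer 3 ⇒ div: -(2*(((-2*x) - 6) - 7)) = 58.
Step 2. [-(2*(((-2*x) - 6) - 7)) = 58] leading − — multiply by −1. So neg: 2*(((-2*x) - 6) - 7) = -58.
Step 3. [2*(((-2*x) - 6) - 7) = -58] LHS = 2·(…); ÷2 both sides ⇒ div: ((-2*x) - 6) - 7 = -29.
Step 4. [((-2*x) - 6) - 7 = -29] 7 comes off first (add 7), so sub: (-2*x) - 6 = -22.
Step 5. [(-2*x) - 6 = -22] peel the -6: add 6 from each side ⇒ sub: -2*x = -16.
Step 6. [-2*x = -16] -2 out front; divide by -2, so div: x = 8.

Answer: x ∈ {8}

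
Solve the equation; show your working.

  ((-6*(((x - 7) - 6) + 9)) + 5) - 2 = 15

Step 1. [((-6*(((x - 7) - 6) + 9)) + 5) - 2 = 15] peel the -2: add 2 from each side, so sub: (-6*(((x - 7) - 6) + 9)) + 5 = 17.
Step 2. [(-6*(((x - 7) - 6) + 9)) + 5 = 17] +5 is outermost — subtract 5 both sides ⇒ sub: -6*(((x - 7) - 6) + 9) = 12.
Step 3. [-6*(((x - 7) - 6) + 9) = 12] divide by the outer -6. So div: ((x - 7) - 6) + 9 = -2.
Step 4. [((x - 7) - 6) + 9 = -2] the outer +9 inverts by subtracting 9, so sub: (x - 7) - 6 = -11.
Step 5. [(x - 7) - 6 = -11] 6 comes off first (add 6) ⇒ sub: x - 7 = -5.
Step 6. [x - 7 = -5] add 7: x sits inside (… - 7), so sub: x = 2.

Answer: x ∈ {2}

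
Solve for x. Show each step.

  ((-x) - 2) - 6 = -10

Step 1. [((-x) - 2) - 6 = -10] 6 comes off first (add 6). So sub: (-x) - 2 = -4.
Step 2. [(-x) - 2 = -4] peel the -2: add 2 from each side. So sub: -x = -2.
Step 3. [-x = -2] flip signs both sides, so neg: x = 2.

Answer: x ∈ {2}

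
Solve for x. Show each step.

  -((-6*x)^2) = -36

Step 1. [-((-6*x)^2) = -36] flip signs both sides. So neg: (-6*x)^2 = 36.
Step 2. [(-6*x)^2 = 36] LHS squared, RHS 36 ≥ 0: apply √ (±), so sqrt: -6*x = 6 or -6.
Step 3. [-6*x = 6 or -6] LHS = -6·(…); ÷-6 both sides ⇒ div: x = -1 or 1.

Answer: x ∈ {-1, 1}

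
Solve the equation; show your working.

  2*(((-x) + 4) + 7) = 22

Step 1. [2*(((-x) + 4) + 7) = 22] leading coefficient 2: divide by 2, so div: ((-x) + 4) + 7 = 11.
Step 2. [((-x) + 4) + 7 = 11] +7 is outermost — subtract 7 both sides. So sub: (-x) + 4 = 4.
Step 3. [(-x) + 4 = 4] the outer +4 inverts by subtracting 4. So sub: -x = 0.
Step 4. [-x = 0] leading − — multiply by −1, so neg: x = 0.

Answer: x ∈ {0}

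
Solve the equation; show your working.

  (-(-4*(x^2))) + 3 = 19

Step 1. [(-(-4*(x^2))) + 3 = 19] subtract 3: x sits inside (… + 3), so sub: -(-4*(x^2)) = 16.
Step 2. [-(-4*(x^2)) = 16] leading − — multiply by −1, so neg: -4*(x^2) = -16.
Step 3. [-4*(x^2) = -16] -4 out front; divide by -4, so div: x^2 = 4.
Step 4. [x^2 = 4] √ both sides: 4 ≥ 0 gives two branches, so sqrt: x = 2 or -2.

Answer: x ∈ {-2, 2}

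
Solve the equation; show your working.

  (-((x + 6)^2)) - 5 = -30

Step 1. [(-((x + 6)^2)) - 5 = -30] 5 comes off first (add 5) ⇒ sub: -((x + 6)^2) = -25.
Step 2. [-((x + 6)^2) = -25] flip signs both sides. So neg: (x + 6)^2 = 25.
Step 3. [(x + 6)^2 = 25] √ both sides: 25 ≥ 0 gives two branches ⇒ sqrt: x + 6 = 5 or -5.
Step 4. [x + 6 = 5 or -5] 6 comes off first (subtract 6). So sub: x = -1 or -11.

Answer: x ∈ {-11, -1}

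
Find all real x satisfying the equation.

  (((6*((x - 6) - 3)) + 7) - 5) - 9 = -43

Step 1. [(((6*((x - 6) - 3)) + 7) - 5) - 9 = -43] peel the -9: add 9 from each side ⇒ sub: ((6*((x - 6) - 3)) + 7) - 5 = -34.
Step 2. [((6*((x - 6) - 3)) + 7) - 5 = -34] add 5: x sits inside (… - 5), so sub: (6*((x - 6) - 3)) + 7 = -29.
Step 3. [(6*((x - 6) - 3)) + 7 = -29] the outer +7 inverts by subtracting 7, so sub: 6*((x - 6) - 3) = -36.
Step 4. [6*((x - 6) - 3) = -36] 6·(inner) — divide through by 6. So div: (x - 6) - 3 = -6.
Step 5. [(x - 6) - 3 = -6] the outer -3 inverts by adding 3 ⇒ sub: x - 6 = -3.
Step 6. [x - 6 = -3] peel the -6: add 6 from each side. So sub: x = 3.

Answer: x ∈ {3}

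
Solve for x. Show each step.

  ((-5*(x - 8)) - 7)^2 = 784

Step 1. [((-5*(x - 8)) - 7)^2 = 784] 784 ≥ 0, LHS is (·)² — take ±√ ⇒ sqrt: (-5*(x - 8)) - 7 = 28 or -28.
Step 2. [(-5*(x - 8)) - 7 = 28 or -28] the outer -7 inverts by adding 7 ⇒ sub: -5*(x - 8) = 35 or -21.
Step 3. [-5*(x - 8) = 35 or -21] -5 out front; divide by -5 ⇒ div: x - 8 = -7 or 21/5.
Step 4. [x - 8 = -7 or 21/5] 8 comes off first (add 8), so sub: x = 1 or 61/5.

Answer: x ∈ {1, 61/5}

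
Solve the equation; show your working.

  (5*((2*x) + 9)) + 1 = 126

Step 1. [(5*((2*x) + 9)) + 1 = 126] subtract 1: x sits inside (… + 1). So sub: 5*((2*x) + 9) = 125.
Step 2. [5*((2*x) + 9) = 125] divide by the outer 5, so div: (2*x) + 9 = 25.
Step 3. [(2*x) + 9 = 25] the outer +9 inverts by subtracting 9. So sub: 2*x = 16.
Step 4. [2*x = 16] divide by the outer 2, so div: x = 8.

Answer: x ∈ {8}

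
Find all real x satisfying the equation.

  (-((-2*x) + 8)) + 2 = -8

Step 1. [(-((-2*x) + 8)) + 2 = -8] +2 is outermost — subtract 2 both sides ⇒ sub: -((-2*x) + 8) = -10.
Step 2. [-((-2*x) + 8) = -10] leading − — multiply by −1, so neg: (-2*x) + 8 = 10.
Step 3. [(-2*x) + 8 = 10] -2 | LHS and -2 | 10: pull -2 out, so factor: x - 4 = -5.
Step 4. [x - 4 = -5] the outer -4 inverts by adding 4, so sub: x = -1.

Answer: x ∈ {-1}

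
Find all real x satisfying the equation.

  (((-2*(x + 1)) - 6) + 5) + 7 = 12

Step 1. [(((-2*(x + 1)) - 6) + 5) + 7 = 12] +7 is outermost — subtract 7 both sides. So sub: ((-2*(x + 1)) - 6) + 5 = 5.
Step 2. [((-2*(x + 1)) - 6) + 5 = 5] the outer +5 inverts by subtracting 5 ⇒ sub: (-2*(x + 1)) - 6 = 0.
Step 3. [(-2*(x + 1)) - 6 = 0] -2 divides every term; factor it out, so factor: (x + 1) + 3 = 0.
Step 4. [(x + 1) + 3 = 0] 3 comes off first (subtract 3), so sub: x + 1 = -3.
Step 5. [x + 1 = -3] peel the +1: subtract 1 from each side. So sub: x = -4.

Answer: x ∈ {-4}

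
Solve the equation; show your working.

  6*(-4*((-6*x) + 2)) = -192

Step 1. [6*(-4*((-6*x) + 2)) = -192] leading coefficient 6: divide by 6. So div: -4*((-6*x) + 2) = -32.
Step 2. [-4*((-6*x) + 2) = -32] divide by the outer -4, so div: (-6*x) + 2 = 8.
Step 3. [(-6*x) + 2 = 8] subtract 2: x sits inside (… + 2), so sub: -6*x = 6.
Step 4. [-6*x = 6] leading coefficient -6: divide by -6 ⇒ div: x = -1.

Answer: x ∈ {-1}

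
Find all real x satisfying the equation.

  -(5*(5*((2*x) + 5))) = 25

Step 1. [-(5*(5*((2*x) + 5))) = 25] flip signs both sides. So neg: 5*(5*((2*x) + 5)) = -25.
Step 2. [5*(5*((2*x) + 5)) = -25] LHS = 5·(…); ÷5 both sides ⇒ div: 5*((2*x) + 5) = -5.
Step 3. [5*((2*x) + 5) = -5] 5 out front; divide by 5, so div: (2*x) + 5 = -1.
Step 4. [(2*x) + 5 = -1] +5 is outermost — subtract 5 both sides ⇒ sub: 2*x = -6.
Step 5. [2*x = -6] LHS = 2·(…); ÷2 both sides, so div: x = -3.

Answer: x ∈ {-3}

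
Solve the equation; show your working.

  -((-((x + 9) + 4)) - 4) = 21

Step 1. [-((-((x + 9) + 4)) - 4) = 21] leading − — multiply by −1. So neg: (-((x + 9) + 4)) - 4 = -21.
Step 2. [(-((x + 9) + 4)) - 4 = -21] peel the -4: add 4 from each side. So sub: -((x + 9) + 4) = -17.
Step 3. [-((x + 9) + 4) = -17] LHS negated; negate both sides. So neg: (x + 9) + 4 = 17.
Step 4. [(x + 9) + 4 = 17] peel the +4: subtract 4 from each side. So sub: x + 9 = 13.
Step 5. [x + 9 = 13] peel the +9: subtract 9 from each side ⇒ sub: x = 4.

Answer: x ∈ {4}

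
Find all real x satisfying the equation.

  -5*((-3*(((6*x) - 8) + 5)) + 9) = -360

Step 1. [-5*((-3*(((6*x) - 8) + 5)) + 9) = -360] divide by the outer -5, so div: (-3*(((6*x) - 8) + 5)) + 9 = 72.
Step 2. [(-3*(((6*x) - 8) + 5)) + 9 = 72] -3 | LHS and -3 | 72: pull -3 out, so factor: (((6*x) - 8) + 5) - 3 = -24.
Step 3. [(((6*x) - 8) + 5) - 3 = -24] the outer -3 inverts by adding 3, so sub: ((6*x) - 8) + 5 = -21.
Step 4. [((6*x) - 8) + 5 = -21] +5 is outermost — subtract 5 both sides, so sub: (6*x) - 8 = -26.
Step 5. [(6*x) - 8 = -26] -8 is outermost — add 8 both sides ⇒ sub: 6*x = -18.
Step 6. [6*x = -18] LHS = 6·(…); ÷6 both sides, so div: x = -3.

Answer: x ∈ {-3}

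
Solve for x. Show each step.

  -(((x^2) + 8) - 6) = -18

Step 1. [-(((x^2) + 8) - 6) = -18] LHS negated; negate both sides. So neg: ((x^2) + 8) - 6 = 18.
Step 2. [((x^2) + 8) - 6 = 18] the outer -6 inverts by adding 6. So sub: (x^2) + 8 = 24.
Step 3. [(x^2) + 8 = 24] +8 is outermost — subtract 8 both sides ⇒ sub: x^2 = 16.
Step 4. [x^2 = 16] √ both sides: 16 ≥ 0 gives two branches ⇒ sqrt: x = 4 or -4.

Answer: x ∈ {-4, 4}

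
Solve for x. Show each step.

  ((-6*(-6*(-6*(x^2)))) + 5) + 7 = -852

Step 1. [((-6*(-6*(-6*(x^2)))) + 5) + 7 = -852] 7 comes off first (subtract 7). So sub: (-6*(-6*(-6*(x^2)))) + 5 = -859.
Step 2. [(-6*(-6*(-6*(x^2)))) + 5 = -859] the outer +5 inverts by subtracting 5, so sub: -6*(-6*(-6*(x^2))) = -864.
Step 3. [-6*(-6*(-6*(x^2))) = -864] -6·(inner) — divide through by -6. So div: -6*(-6*(x^2)) = 144.
Step 4. [-6*(-6*(x^2)) = 144] divide by the outer -6 ⇒ div: -6*(x^2) = -24.
Step 5. [-6*(x^2) = -24] LHS = -6·(…); ÷-6 both sides ⇒ div: x^2 = 4.
Step 6. [x^2 = 4] √ both sides: 4 ≥ 0 gives two branches ⇒ sqrt: x = 2 or -2.

Answer: x ∈ {-2, 2}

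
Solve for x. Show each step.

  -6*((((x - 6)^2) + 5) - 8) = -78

Step 1. [-6*((((x - 6)^2) + 5) - 8) = -78] LHS = -6·(…); ÷-6 both sides. So div: (((x - 6)^2) + 5) - 8 = 13.
Step 2. [(((x - 6)^2) + 5) - 8 = 13] peel the -8: add 8 from each side. So sub: ((x - 6)^2) + 5 = 21.
Step 3. [((x - 6)^2) + 5 = 21] 5 comes off first (subtract 5), so sub: (x - 6)^2 = 16.
Step 4. [(x - 6)^2 = 16] LHS squared, RHS 16 ≥ 0: apply √ (±), so sqrt: x - 6 = 4 or -4.
Step 5. [x - 6 = 4 or -4] the outer -6 inverts by adding 6, so sub: x = 10 or 2.

Answer: x ∈ {2, 10}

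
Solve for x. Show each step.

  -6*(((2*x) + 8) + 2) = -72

Step 1. [-6*(((2*x) + 8) + 2) = -72] -6·(inner) — divide through by -6 ⇒ div: ((2*x) + 8) + 2 = 12.
Step 2. [((2*x) + 8) + 2 = 12] subtract 2: x sits inside (… + 2). So sub: (2*x) + 8 = 10.
Step 3. [(2*x) + 8 = 10] common factor 2 (LHS and 10) — divide through ⇒ factor: x + 4 = 5.
Step 4. [x + 4 = 5] the outer +4 inverts by subtracting 4, so sub: x = 1.

Answer: x ∈ {1}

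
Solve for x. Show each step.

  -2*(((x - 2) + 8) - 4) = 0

Step 1. [-2*(((x - 2) + 8) - 4) = 0] -2·(inner) — divide through by -2. So div: ((x - 2) + 8) - 4 = 0.
Step 2. [((x - 2) + 8) - 4 = 0] the outer -4 inverts by adding 4 ⇒ sub: (x - 2) + 8 = 4.
Step 3. [(x - 2) + 8 = 4] 8 comes off first (subtract 8). So sub: x - 2 = -4.
Step 4. [x - 2 = -4] -2 is outermost — add 2 both sides ⇒ sub: x = -2.

Answer: x ∈ {-2}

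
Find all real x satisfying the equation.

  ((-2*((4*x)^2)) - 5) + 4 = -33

Step 1. [((-2*((4*x)^2)) - 5) + 4 = -33] 4 comes off first (subtract 4). So sub: (-2*((4*x)^2)) - 5 = -37.
Step 2. [(-2*((4*x)^2)) - 5 = -37] add 5: x sits inside (… - 5) ⇒ sub: -2*((4*x)^2) = -32.
Step 3. [-2*((4*x)^2) = -32] -2 out front; divide by -2 ⇒ div: (4*x)^2 = 16.
Step 4. [(4*x)^2 = 16] 16 ≥ 0, LHS is (·)² — take ±√ ⇒ sqrt: 4*x = 4 or -4.
Step 5. [4*x = 4 or -4] 4·(inner) — divide through by 4. So div: x = 1 or -1.

Answer: x ∈ {-1, 1}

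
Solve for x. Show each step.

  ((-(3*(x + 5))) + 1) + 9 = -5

Step 1. [((-(3*(x + 5))) + 1) + 9 = -5] subtract 9: x sits inside (… + 9), so sub: (-(3*(x + 5))) + 1 = -14.
Step 2. [(-(3*(x + 5))) + 1 = -14] +1 is outermost — subtract 1 both sides, so sub: -(3*(x + 5)) = -15.
Step 3. [-(3*(x + 5)) = -15] LHS negated; negate both sides. So neg: 3*(x + 5) = 15.
Step 4. [3*(x + 5) = 15] leading coefficient 3: divide by 3. So div: x + 5 = 5.
Step 5. [x + 5 = 5] 5 comes off first (subtract 5). So sub: x = 0.

Answer: x ∈ {0}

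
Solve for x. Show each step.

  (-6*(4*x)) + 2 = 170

Step 1. [(-6*(4*x)) + 2 = 170] 2 comes off first (subtract 2), so sub: -6*(4*x) = 168.
Step 2. [-6*(4*x) = 168] -6 out front; divide by -6 ⇒ div: 4*x = -28.
Step 3. [4*x = -28] LHS = 4·(…); ÷4 both sides ⇒ div: x = -7.

Answer: x ∈ {-7}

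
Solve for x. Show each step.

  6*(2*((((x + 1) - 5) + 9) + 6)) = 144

Step 1. [6*(2*((((x + 1) - 5) + 9) + 6)) = 144] LHS = 6·(…); ÷6 both sides. So div: 2*((((x + 1) - 5) + 9) + 6) = 24.
Step 2. [2*((((x + 1) - 5) + 9) + 6) = 24] 2 out front; divide by 2. So div: (((x + 1) - 5) + 9) + 6 = 12.
Step 3. [(((x + 1) - 5) + 9) + 6 = 12] 6 comes off first (subtract 6), so sub: ((x + 1) - 5) + 9 = 6.
Step 4. [((x + 1) - 5) + 9 = 6] +9 is outermost — subtract 9 both sides. So sub: (x + 1) - 5 = -3.
Step 5. [(x + 1) - 5 = -3] -5 is outermost — add 5 both sides, so sub: x + 1 = 2.
Step 6. [x + 1 = 2] subtract 1: x sits inside (… + 1) ⇒ sub: x = 1.

Answer: x ∈ {1}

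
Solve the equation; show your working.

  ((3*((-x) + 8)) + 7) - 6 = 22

Step 1. [((3*((-x) + 8)) + 7) - 6 = 22] the outer -6 inverts by adding 6, so sub: (3*((-x) + 8)) + 7 = 28.
Step 2. [(3*((-x) + 8)) + 7 = 28] subtract 7: x sits inside (… + 7). So sub: 3*((-x) + 8) = 21.
Step 3. [3*((-x) + 8) = 21] 3 out front; divide by 3. So div: (-x) + 8 = 7.
Step 4. [(-x) + 8 = 7] subtract 8: x sits inside (… + 8) ⇒ sub: -x = -1.
Step 5. [-x = -1] flip signs both sides. So neg: x = 1.

Answer: x ∈ {1}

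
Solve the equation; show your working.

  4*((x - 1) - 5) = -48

Step 1. [4*((x - 1) - 5) = -48] LHS = 4·(…); ÷4 both sides ⇒ div: (x - 1) - 5 = -12.
Step 2. [(x - 1) - 5 = -12] -5 is outermost — add 5 both sides, so sub: x - 1 = -7.
Step 3. [x - 1 = -7] peel the -1: add 1 from each side, so sub: x = -6.

Answer: x ∈ {-6}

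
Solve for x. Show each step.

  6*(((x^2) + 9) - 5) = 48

Step 1. [6*(((x^2) + 9) - 5) = 48] 6 out front; divide by 6, so div: ((x^2) + 9) - 5 = 8.
Step 2. [((x^2) + 9) - 5 = 8] peel the -5: add 5 from each side. So sub: (x^2) + 9 = 13.
Step 3. [(x^2) + 9 = 13] peel the +9: subtract 9 from each side. So sub: x^2 = 4.
Step 4. [x^2 = 4] √ both sides: 4 ≥ 0 gives two branches, so sqrt: x = 2 or -2.

Answer: x ∈ {-2, 2}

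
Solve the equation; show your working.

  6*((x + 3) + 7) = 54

Step 1. [6*((x + 3) + 7) = 54] LHS = 6·(…); ÷6 both sides, so div: (x + 3) + 7 = 9.
Step 2. [(x + 3) + 7 = 9] peel the +7: subtract 7 from each side, so sub: x + 3 = 2.
Step 3. [x + 3 = 2] 3 comes off first (subtract 3). So sub: x = -1.

Answer: x ∈ {-1}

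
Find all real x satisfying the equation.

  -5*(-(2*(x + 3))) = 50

Step 1. [-5*(-(2*(x + 3))) = 50] LHS = -5·(…); ÷-5 both sides, so div: -(2*(x + 3)) = -10.
Step 2. [-(2*(x + 3)) = -10] flip signs both sides. So neg: 2*(x + 3) = 10.
Step 3. [2*(x + 3) = 10] divide by the outer 2, so div: x + 3 = 5.
Step 4. [x + 3 = 5] +3 is outermost — subtract 3 both sides ⇒ sub: x = 2.

Answer: x ∈ {2}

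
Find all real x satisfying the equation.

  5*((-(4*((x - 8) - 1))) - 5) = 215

Step 1. [5*((-(4*((x - 8) - 1))) - 5) = 215] 5 out front; divide by 5. So div: (-(4*((x - 8) - 1))) - 5 = 43.
Step 2. [(-(4*((x - 8) - 1))) - 5 = 43] 5 comes off first (add 5), so sub: -(4*((x - 8) - 1)) = 48.
Step 3. [-(4*((x - 8) - 1)) = 48] flip signs both sides ⇒ neg: 4*((x - 8) - 1) = -48.
Step 4. [4*((x - 8) - 1) = -48] LHS = 4·(…); ÷4 both sides, so div: (x - 8) - 1 = -12.
Step 5. [(x - 8) - 1 = -12] the outer -1 inverts by adding 1, so sub: x - 8 = -11.
Step 6. [x - 8 = -11] the outer -8 inverts by adding 8, so sub: x = -3.

Answer: x ∈ {-3}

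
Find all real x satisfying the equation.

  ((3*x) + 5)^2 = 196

Step 1. [((3*x) + 5)^2 = 196] LHS squared, RHS 196 ≥ 0: apply √ (±). So sqrt: (3*x) + 5 = 14 or -14.
Step 2. [(3*x) + 5 = 14 or -14] subtract 5: x sits inside (… + 5). So sub: 3*x = 9 or -19.
Step 3. [3*x = 9 or -19] LHS = 3·(…); ÷3 both sides ⇒ div: x = 3 or -19/3.

Answer: x ∈ {-19/3, 3}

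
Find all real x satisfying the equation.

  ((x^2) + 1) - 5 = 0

Step 1. [((x^2) + 1) - 5 = 0] -5 is outermost — add 5 both sides. So sub: (x^2) + 1 = 5.
Step 2. [(x^2) + 1 = 5] +1 is outermost — subtract 1 both sides. So sub: x^2 = 4.
Step 3. [x^2 = 4] √ both sides: 4 ≥ 0 gives two branches ⇒ sqrt: x = 2 or -2.

Answer: x ∈ {-2, 2}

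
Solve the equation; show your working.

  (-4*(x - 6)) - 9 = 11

Step 1. [(-4*(x - 6)) - 9 = 11] add 9: x sits inside (… - 9) ⇒ sub: -4*(x - 6) = 20.
Step 2. [-4*(x - 6) = 20] -4·(inner) — divide through by -4 ⇒ div: x - 6 = -5.
Step 3. [x - 6 = -5] peel the -6: add 6 from each side ⇒ sub: x = 1.

Answer: x ∈ {1}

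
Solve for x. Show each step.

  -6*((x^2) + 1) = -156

Step 1. [-6*((x^2) + 1) = -156] -6 out front; divide by -6 ⇒ div: (x^2) + 1 = 26.
Step 2. [(x^2) + 1 = 26] subtract 1: x sits inside (… + 1). So sub: x^2 = 25.
Step 3. [x^2 = 25] √ both sides: 25 ≥ 0 gives two branches ⇒ sqrt: x = 5 or -5.

Answer: x ∈ {-5, 5}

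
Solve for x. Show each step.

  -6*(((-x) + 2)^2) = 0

Step 1. [-6*(((-x) + 2)^2) = 0] -6·(inner) — divide through by -6, so div: ((-x) + 2)^2 = 0.
Step 2. [((-x) + 2)^2 = 0] √ both sides: 0 ≥ 0 gives two branches ⇒ sqrt: (-x) + 2 = 0.
Step 3. [(-x) + 2 = 0] the outer +2 inverts by subtracting 2 ⇒ sub: -x = -2.
Step 4. [-x = -2] flip signs both sides. So neg: x = 2.

Answer: x ∈ {2}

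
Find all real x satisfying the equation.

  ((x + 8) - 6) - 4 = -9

Step 1. [((x + 8) - 6) - 4 = -9] 4 comes off first (add 4), so sub: (x + 8) - 6 = -5.
Step 2. [(x + 8) - 6 = -5] the outer -6 inverts by adding 6. So sub: x + 8 = 1.
Step 3. [x + 8 = 1] subtract 8: x sits inside (… + 8) ⇒ sub: x = -7.

Answer: x ∈ {-7}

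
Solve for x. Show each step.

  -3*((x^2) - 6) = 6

Step 1. [-3*((x^2) - 6) = 6] -3·(inner) — divide through by -3 ⇒ div: (x^2) - 6 = -2.
Step 2. [(x^2) - 6 = -2] add 6: x sits inside (… - 6), so sub: x^2 = 4.
Step 3. [x^2 = 4] √ both sides: 4 ≥ 0 gives two branches, so sqrt: x = 2 or -2.

Answer: x ∈ {-2, 2}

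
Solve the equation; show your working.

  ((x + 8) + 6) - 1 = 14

Step 1. [((x + 8) + 6) - 1 = 14] add 1: x sits inside (… - 1). So sub: (x + 8) + 6 = 15.
Step 2. [(x + 8) + 6 = 15] the outer +6 inverts by subtracting 6 ⇒ sub: x + 8 = 9.
Step 3. [x + 8 = 9] peel the +8: subtract 8 from each side, so sub: x = 1.

Answer: x ∈ {1}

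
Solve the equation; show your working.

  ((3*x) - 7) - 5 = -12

Step 1. [((3*x) - 7) - 5 = -12] add 5: x sits inside (… - 5), so sub: (3*x) - 7 = -7.
Step 2. [(3*x) - 7 = -7] add 7: x sits inside (… - 7). So sub: 3*x = 0.
Step 3. [3*x = 0] 3 out front; divide by 3 ⇒ div: x = 0.

Answer: x ∈ {0}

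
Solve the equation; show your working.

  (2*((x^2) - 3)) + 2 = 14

Step 1. [(2*((x^2) - 3)) + 2 = 14] 2 divides every term; factor it out ⇒ factor: ((x^2) - 3) + 1 = 7.
Step 2. [((x^2) - 3) + 1 = 7] peel the +1: subtract 1 from each side, so sub: (x^2) - 3 = 6.
Step 3. [(x^2) - 3 = 6] -3 is outermost — add 3 both sides, so sub: x^2 = 9.
Step 4. [x^2 = 9] LHS squared, RHS 9 ≥ 0: apply √ (±) ⇒ sqrt: x = 3 or -3.

Answer: x ∈ {-3, 3}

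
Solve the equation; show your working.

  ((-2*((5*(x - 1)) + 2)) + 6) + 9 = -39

Step 1. [((-2*((5*(x - 1)) + 2)) + 6) + 9 = -39] 9 comes off first (subtract 9), so sub: (-2*((5*(x - 1)) + 2)) + 6 = -48.
Step 2. [(-2*((5*(x - 1)) + 2)) + 6 = -48] the outer +6 inverts by subtracting 6, so sub: -2*((5*(x - 1)) + 2) = -54.
Step 3. [-2*((5*(x - 1)) + 2) = -54] -2·(inner) — divide through by -2. So div: (5*(x - 1)) + 2 = 27.
Step 4. [(5*(x - 1)) + 2 = 27] subtract 2: x sits inside (… + 2). So sub: 5*(x - 1) = 25.
Step 5. [5*(x - 1) = 25] leading coefficient 5: divide by 5, so div: x - 1 = 5.
Step 6. [x - 1 = 5] peel the -1: add 1 from each side, so sub: x = 6.

Answer: x ∈ {6}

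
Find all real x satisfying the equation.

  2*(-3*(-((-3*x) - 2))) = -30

Step 1. [2*(-3*(-((-3*x) - 2))) = -30] 2·(inner) — divide through by 2, so div: -3*(-((-3*x) - 2)) = -15.
Step 2. [-3*(-((-3*x) - 2)) = -15] -3·(inner) — divide through by -3, so div: -((-3*x) - 2) = 5.
Step 3. [-((-3*x) - 2) = 5] leading − — multiply by −1, so neg: (-3*x) - 2 = -5.
Step 4. [(-3*x) - 2 = -5] add 2: x sits inside (… - 2), so sub: -3*x = -3.
Step 5. [-3*x = -3] LHS = -3·(…); ÷-3 both sides, so div: x = 1.

Answer: x ∈ {1}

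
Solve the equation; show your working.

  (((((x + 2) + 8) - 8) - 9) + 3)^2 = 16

Step 1. [(((((x + 2) + 8) - 8) - 9) + 3)^2 = 16] 16 ≥ 0, LHS is (·)² — take ±√. So sqrt: ((((x + 2) + 8) - 8) - 9) + 3 = 4 or -4.
Step 2. [((((x + 2) + 8) - 8) - 9) + 3 = 4 or -4] subtract 3: x sits inside (… + 3) ⇒ sub: (((x + 2) + 8) - 8) - 9 = 1 or -7.
Step 3. [(((x + 2) + 8) - 8) - 9 = 1 or -7] peel the -9: add 9 from each side ⇒ sub: ((x + 2) + 8) - 8 = 10 or 2.
Step 4. [((x + 2) + 8) - 8 = 10 or 2] peel the -8: add 8 from each side. So sub: (x + 2) + 8 = 18 or 10.
Step 5. [(x + 2) + 8 = 18 or 10] peel the +8: subtract 8 from each side. So sub: x + 2 = 10 or 2.
Step 6. [x + 2 = 10 or 2] peel the +2: subtract 2 from each side. So sub: x = 8 or 0.

Answer: x ∈ {0, 8}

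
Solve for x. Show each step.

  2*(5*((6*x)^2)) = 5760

Step 1. [2*(5*((6*x)^2)) = 5760] 2·(inner) — divide through by 2 ⇒ div: 5*((6*x)^2) = 2880.
Step 2. [5*((6*x)^2) = 2880] leading coefficient 5: divide by 5 ⇒ div: (6*x)^2 = 576.
Step 3. [(6*x)^2 = 576] √ both sides: 576 ≥ 0 gives two branches, so sqrt: 6*x = 24 or -24.
Step 4. [6*x = 24 or -24] leading coefficient 6: divide by 6 ⇒ div: x = 4 or -4.

Answer: x ∈ {-4, 4}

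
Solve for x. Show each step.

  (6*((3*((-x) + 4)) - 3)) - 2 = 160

Step 1. [(6*((3*((-x) + 4)) - 3)) - 2 = 160] the outer -2 inverts by adding 2. So sub: 6*((3*((-x) + 4)) - 3) = 162.
Step 2. [6*((3*((-x) + 4)) - 3) = 162] divide by the outer 6, so div: (3*((-x) + 4)) - 3 = 27.
Step 3. [(3*((-x) + 4)) - 3 = 27] common factor 3 (LHS and 27) — divide through. So factor: ((-x) + 4) - 1 = 9.
Step 4. [((-x) + 4) - 1 = 9] 1 comes off first (add 1) ⇒ sub: (-x) + 4 = 10.
Step 5. [(-x) + 4 = 10] the outer +4 inverts by subtracting 4 ⇒ sub: -x = 6.
Step 6. [-x = 6] LHS negated; negate both sides. So neg: x = -6.

Answer: x ∈ {-6}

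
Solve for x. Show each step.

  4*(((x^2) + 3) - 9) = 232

Step 1. [4*(((x^2) + 3) - 9) = 232] LHS = 4·(…); ÷4 both sides ⇒ div: ((x^2) + 3) - 9 = 58.
Step 2. [((x^2) + 3) - 9 = 58] add 9: x sits inside (… - 9). So sub: (x^2) + 3 = 67.
Step 3. [(x^2) + 3 = 67] the outer +3 inverts by subtracting 3. So sub: x^2 = 64.
Step 4. [x^2 = 64] 64 ≥ 0, LHS is (·)² — take ±√. So sqrt: x = 8 or -8.

Answer: x ∈ {-8, 8}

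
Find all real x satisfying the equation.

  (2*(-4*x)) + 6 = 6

Step 1. [(2*(-4*x)) + 6 = 6] common factor 2 (LHS and 6) — divide through, so factor: (-4*x) + 3 = 3.
Step 2. [(-4*x) + 3 = 3] 3 comes off first (subtract 3) ⇒ sub: -4*x = 0.
Step 3. [-4*x = 0] -4 out front; divide by -4 ⇒ div: x = 0.

Answer: x ∈ {0}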